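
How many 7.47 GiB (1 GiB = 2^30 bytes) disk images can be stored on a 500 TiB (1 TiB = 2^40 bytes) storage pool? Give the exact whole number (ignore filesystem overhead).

68,540

Capacity: 500 TiB = 549,755,813,888,000 bytes
Per item: 7.47 GiB = 8,020,851,425.28 bytes
⌊549,755,813,888,000 / 8,020,851,425.28⌋ = 68,540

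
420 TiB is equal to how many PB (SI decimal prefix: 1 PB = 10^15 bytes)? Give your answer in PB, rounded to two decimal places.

420 TiB × 1,099,511,627,776 bytes/TiB = 461,794,883,665,920 bytes
1 PB = 1,000,000,000,000,000 bytes
461,794,883,665,920 / 1,000,000,000,000,000 = 0.46 PB

0.46 PB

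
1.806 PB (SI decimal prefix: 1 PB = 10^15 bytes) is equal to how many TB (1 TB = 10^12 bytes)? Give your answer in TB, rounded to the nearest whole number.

1.806 PB = 1.806 × 10^15 bytes = 1,806,000,000,000,000 bytes
1 TB = 10^12 bytes = 1,000,000,000,000 bytes
1,806,000,000,000,000 / 1,000,000,000,000 = 1,806 TB

1,806 TB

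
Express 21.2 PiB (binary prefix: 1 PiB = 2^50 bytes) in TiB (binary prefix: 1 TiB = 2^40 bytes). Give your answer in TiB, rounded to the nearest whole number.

21.2 PiB × 1,125,899,906,842,624 bytes/PiB = 23,869,078,025,063,628.8 bytes
1 TiB = 2^40 bytes = 1,099,511,627,776 bytes
23,869,078,025,063,628.8 / 1,099,511,627,776 = 21,709 TiB

21,709 TiB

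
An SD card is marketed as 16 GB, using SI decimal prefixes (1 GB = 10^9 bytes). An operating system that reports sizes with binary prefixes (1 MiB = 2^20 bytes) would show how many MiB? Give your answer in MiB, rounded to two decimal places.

16 GB × 1,000,000,000 bytes/GB = 16,000,000,000 bytes
1 MiB = 1,048,576 bytes
16,000,000,000 / 1,048,576 = 15,258.79 MiB

15,258.79 MiB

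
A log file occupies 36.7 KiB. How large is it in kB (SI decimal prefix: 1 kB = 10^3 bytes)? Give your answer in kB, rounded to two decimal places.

37.58 kB

36.7 KiB × 1,024 bytes/KiB = 37,580.8 bytes
1 kB = 1,000 bytes
37,580.8 / 1,000 = 37.58 kB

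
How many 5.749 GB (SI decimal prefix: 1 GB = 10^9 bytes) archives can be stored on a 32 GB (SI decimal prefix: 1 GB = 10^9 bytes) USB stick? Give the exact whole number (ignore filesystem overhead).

5

Capacity: 32 GB = 32,000,000,000 bytes
Per item: 5.749 GB = 5,749,000,000 bytes
⌊32,000,000,000 / 5,749,000,000⌋ = 5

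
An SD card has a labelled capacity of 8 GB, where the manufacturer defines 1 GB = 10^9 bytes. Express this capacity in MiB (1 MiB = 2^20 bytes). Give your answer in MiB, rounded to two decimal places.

7,629.39 MiB

8 GB × 1,000,000,000 bytes/GB = 8,000,000,000 bytes
1 MiB = 1,048,576 bytes
8,000,000,000 / 1,048,576 = 7,629.39 MiB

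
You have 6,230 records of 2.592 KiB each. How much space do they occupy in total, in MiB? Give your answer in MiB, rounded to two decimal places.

Total = 6,230 × 2.592 KiB = 16148.16 KiB
= 16148.16 × 1,024 bytes = 16,535,715.84 bytes
1 MiB = 1,048,576 bytes
16,535,715.84 / 1,048,576 = 15.77 MiB

15.77 MiB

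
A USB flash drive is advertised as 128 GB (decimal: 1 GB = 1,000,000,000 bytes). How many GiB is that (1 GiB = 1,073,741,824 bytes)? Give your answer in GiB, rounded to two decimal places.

119.21 GiB

128 GB × 1,000,000,000 bytes/GB = 128,000,000,000 bytes
1 GiB = 1,073,741,824 bytes
128,000,000,000 / 1,073,741,824 = 119.21 GiB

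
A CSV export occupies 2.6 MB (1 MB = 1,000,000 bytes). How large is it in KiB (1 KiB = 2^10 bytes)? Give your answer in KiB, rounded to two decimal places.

2,539.06 KiB

2.6 MB × 1,000,000 bytes/MB = 2,600,000 bytes
1 KiB = 1,024 bytes
2,600,000 / 1,024 = 2,539.06 KiB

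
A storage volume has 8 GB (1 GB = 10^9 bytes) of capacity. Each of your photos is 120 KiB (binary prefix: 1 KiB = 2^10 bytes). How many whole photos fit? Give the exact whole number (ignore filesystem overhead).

65,104

Capacity: 8 GB = 8,000,000,000 bytes
Per item: 120 KiB = 122,880 bytes
⌊8,000,000,000 / 122,880⌋ = 65,104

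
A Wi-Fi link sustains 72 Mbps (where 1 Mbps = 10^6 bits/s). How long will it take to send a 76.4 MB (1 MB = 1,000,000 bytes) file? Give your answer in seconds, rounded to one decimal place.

76.4 MB = 76,400,000 bytes = 611,200,000 bits
72 Mbps = 72,000,000 bits/s
time = 611,200,000 / 72,000,000 = 8.5 s

8.5 seconds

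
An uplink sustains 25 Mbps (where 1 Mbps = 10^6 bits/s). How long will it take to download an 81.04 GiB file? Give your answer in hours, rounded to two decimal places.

81.04 GiB = 87,016,037,416.96 bytes = 696,128,299,335.68 bits
25 Mbps = 25,000,000 bits/s
time = 696,128,299,335.68 / 25,000,000 = 27,845.1320 s
27,845.1320 s / 3600 = 7.73 hours

7.73 hours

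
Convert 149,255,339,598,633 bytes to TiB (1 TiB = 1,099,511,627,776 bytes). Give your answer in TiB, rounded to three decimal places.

135.747 TiB

149,255,339,598,633 bytes given.
1 TiB = 1,099,511,627,776 bytes
149,255,339,598,633 / 1,099,511,627,776 = 135.747 TiB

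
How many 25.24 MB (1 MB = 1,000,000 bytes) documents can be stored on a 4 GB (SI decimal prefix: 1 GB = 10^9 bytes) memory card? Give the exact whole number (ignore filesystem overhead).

Capacity: 4 GB = 4,000,000,000 bytes
Per item: 25.24 MB = 25,240,000 bytes
⌊4,000,000,000 / 25,240,000⌋ = 158

158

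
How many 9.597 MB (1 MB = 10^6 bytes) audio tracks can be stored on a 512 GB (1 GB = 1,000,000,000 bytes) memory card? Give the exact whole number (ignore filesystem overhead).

Capacity: 512 GB = 512,000,000,000 bytes
Per item: 9.597 MB = 9,597,000 bytes
⌊512,000,000,000 / 9,597,000⌋ = 53,350

53,350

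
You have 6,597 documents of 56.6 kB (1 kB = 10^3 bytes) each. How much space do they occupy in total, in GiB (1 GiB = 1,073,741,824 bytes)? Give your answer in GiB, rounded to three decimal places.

Total = 6,597 × 56.6 kB = 373390.2 kB
= 373390.2 × 1,000 bytes = 373,390,200 bytes
1 GiB = 1,073,741,824 bytes
373,390,200 / 1,073,741,824 = 0.348 GiB

0.348 GiB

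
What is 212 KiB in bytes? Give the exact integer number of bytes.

217,088 bytes

212 × 1,024 = 217,088 bytes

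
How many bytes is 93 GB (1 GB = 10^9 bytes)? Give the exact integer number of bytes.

93,000,000,000 bytes

93 × 1,000,000,000 = 93,000,000,000 bytes  (1 GB = 10^9 bytes)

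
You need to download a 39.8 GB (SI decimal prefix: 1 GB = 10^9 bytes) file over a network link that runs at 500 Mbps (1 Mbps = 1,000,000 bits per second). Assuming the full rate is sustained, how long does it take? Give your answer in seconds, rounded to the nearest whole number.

39.8 GB = 39,800,000,000 bytes = 318,400,000,000 bits
500 Mbps = 500,000,000 bits/s
time = 318,400,000,000 / 500,000,000 = 637 s

637 seconds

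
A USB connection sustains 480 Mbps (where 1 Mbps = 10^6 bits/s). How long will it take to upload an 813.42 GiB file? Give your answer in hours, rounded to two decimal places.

4.04 hours

813.42 GiB = 873,403,074,478.08 bytes = 6,987,224,595,824.64 bits
480 Mbps = 480,000,000 bits/s
time = 6,987,224,595,824.64 / 480,000,000 = 14,556.7179 s
14,556.7179 s / 3600 = 4.04 hours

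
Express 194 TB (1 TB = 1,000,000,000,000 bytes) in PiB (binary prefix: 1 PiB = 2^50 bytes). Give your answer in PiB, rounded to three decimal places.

0.172 PiB

194 TB × 1,000,000,000,000 bytes/TB = 194,000,000,000,000 bytes
1 PiB = 1,125,899,906,842,624 bytes
194,000,000,000,000 / 1,125,899,906,842,624 = 0.172 PiB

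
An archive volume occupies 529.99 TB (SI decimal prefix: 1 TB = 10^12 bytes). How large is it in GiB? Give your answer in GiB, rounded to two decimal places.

493,591.65 GiB

529.99 TB = 529.99 × 10^12 bytes = 529,990,000,000,000 bytes
1 GiB = 2^30 bytes = 1,073,741,824 bytes
529,990,000,000,000 / 1,073,741,824 = 493,591.65 GiB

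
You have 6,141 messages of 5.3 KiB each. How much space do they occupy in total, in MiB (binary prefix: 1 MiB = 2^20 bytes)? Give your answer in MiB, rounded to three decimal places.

Total = 6,141 × 5.3 KiB = 32547.3 KiB
= 32547.3 × 1,024 bytes = 33,328,435.2 bytes
1 MiB = 1,048,576 bytes
33,328,435.2 / 1,048,576 = 31.784 MiB

31.784 MiB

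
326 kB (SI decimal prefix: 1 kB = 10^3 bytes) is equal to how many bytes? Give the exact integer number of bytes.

326 × 1,000 = 326,000 bytes  (1 kB = 10^3 bytes)

326,000 bytes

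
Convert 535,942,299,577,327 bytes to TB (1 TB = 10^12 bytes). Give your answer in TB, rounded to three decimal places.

535,942,299,577,327 bytes given.
1 TB = 10^12 bytes = 1,000,000,000,000 bytes
535,942,299,577,327 / 1,000,000,000,000 = 535.942 TB

535.942 TB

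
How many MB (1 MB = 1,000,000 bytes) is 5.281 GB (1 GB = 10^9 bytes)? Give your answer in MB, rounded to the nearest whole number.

5,281 MB

5.281 GB × 1,000,000,000 bytes/GB = 5,281,000,000 bytes
1 MB = 1,000,000 bytes
5,281,000,000 / 1,000,000 = 5,281 MB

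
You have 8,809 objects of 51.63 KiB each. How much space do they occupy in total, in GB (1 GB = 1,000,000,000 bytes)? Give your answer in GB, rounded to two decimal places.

Total = 8,809 × 51.63 KiB = 454808.67 KiB
= 454808.67 × 1,024 bytes = 465,724,078.08 bytes
1 GB = 1,000,000,000 bytes
465,724,078.08 / 1,000,000,000 = 0.47 GB

0.47 GB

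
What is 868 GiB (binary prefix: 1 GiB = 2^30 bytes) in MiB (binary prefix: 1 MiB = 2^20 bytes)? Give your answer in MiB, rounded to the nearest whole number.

868 GiB × 1,073,741,824 bytes/GiB = 932,007,903,232 bytes
1 MiB = 1,048,576 bytes
932,007,903,232 / 1,048,576 = 888,832 MiB

888,832 MiB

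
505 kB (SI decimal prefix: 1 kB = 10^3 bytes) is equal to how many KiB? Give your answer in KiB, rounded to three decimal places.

493.164 KiB

505 kB × 1,000 bytes/kB = 505,000 bytes
1 KiB = 2^10 bytes = 1,024 bytes
505,000 / 1,024 = 493.164 KiB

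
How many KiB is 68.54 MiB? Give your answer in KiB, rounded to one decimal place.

70,185.0 KiB

68.54 MiB × 1,048,576 bytes/MiB = 71,869,399.04 bytes
1 KiB = 2^10 bytes = 1,024 bytes
71,869,399.04 / 1,024 = 70,185.0 KiB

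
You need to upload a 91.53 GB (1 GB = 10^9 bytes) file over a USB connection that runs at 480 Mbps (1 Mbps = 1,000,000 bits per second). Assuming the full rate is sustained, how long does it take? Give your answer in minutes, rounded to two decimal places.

91.53 GB = 91,530,000,000 bytes = 732,240,000,000 bits
480 Mbps = 480,000,000 bits/s
time = 732,240,000,000 / 480,000,000 = 1,525.500 s
1,525.500 s / 60 = 25.43 minutes

25.43 minutes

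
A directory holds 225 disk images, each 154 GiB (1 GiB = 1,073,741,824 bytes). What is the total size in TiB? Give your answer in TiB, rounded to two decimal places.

Total = 225 × 154 GiB = 34,650 GiB
= 34,650 × 1,073,741,824 bytes = 37,205,154,201,600 bytes
1 TiB = 1,099,511,627,776 bytes
37,205,154,201,600 / 1,099,511,627,776 = 33.84 TiB

33.84 TiB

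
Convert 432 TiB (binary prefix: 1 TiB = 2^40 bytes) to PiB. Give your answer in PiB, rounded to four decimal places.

0.4219 PiB

432 TiB = 432 × 2^40 bytes = 474,989,023,199,232 bytes
1 PiB = 1,125,899,906,842,624 bytes
474,989,023,199,232 / 1,125,899,906,842,624 = 0.4219 PiB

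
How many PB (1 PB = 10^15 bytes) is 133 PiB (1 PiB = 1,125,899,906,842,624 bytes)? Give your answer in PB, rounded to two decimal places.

149.74 PB

133 PiB = 133 × 2^50 bytes = 149,744,687,610,068,992 bytes
1 PB = 10^15 bytes = 1,000,000,000,000,000 bytes
149,744,687,610,068,992 / 1,000,000,000,000,000 = 149.74 PB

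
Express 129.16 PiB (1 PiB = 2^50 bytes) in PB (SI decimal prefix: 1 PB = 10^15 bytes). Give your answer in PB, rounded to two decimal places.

145.42 PB

129.16 PiB × 1,125,899,906,842,624 bytes/PiB = 145,421,231,967,793,315.84 bytes
1 PB = 1,000,000,000,000,000 bytes
145,421,231,967,793,315.84 / 1,000,000,000,000,000 = 145.42 PB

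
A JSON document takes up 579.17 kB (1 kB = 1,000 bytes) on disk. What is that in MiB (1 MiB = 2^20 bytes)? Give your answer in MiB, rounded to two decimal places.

0.55 MiB

579.17 kB = 579.17 × 10^3 bytes = 579,170 bytes
1 MiB = 1,048,576 bytes
579,170 / 1,048,576 = 0.55 MiB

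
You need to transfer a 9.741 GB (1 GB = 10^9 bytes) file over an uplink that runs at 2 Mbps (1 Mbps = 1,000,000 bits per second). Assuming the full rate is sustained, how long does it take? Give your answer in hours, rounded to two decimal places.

10.82 hours

9.741 GB = 9,741,000,000 bytes = 77,928,000,000 bits
2 Mbps = 2,000,000 bits/s
time = 77,928,000,000 / 2,000,000 = 38,964.0000 s
38,964.0000 s / 3600 = 10.82 hours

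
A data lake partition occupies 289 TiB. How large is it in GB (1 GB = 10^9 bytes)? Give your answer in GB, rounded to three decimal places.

317,758.860 GB

289 TiB × 1,099,511,627,776 bytes/TiB = 317,758,860,427,264 bytes
1 GB = 10^9 bytes = 1,000,000,000 bytes
317,758,860,427,264 / 1,000,000,000 = 317,758.860 GB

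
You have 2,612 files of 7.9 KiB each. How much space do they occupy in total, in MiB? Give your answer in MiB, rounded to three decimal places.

Total = 2,612 × 7.9 KiB = 20634.8 KiB
= 20634.8 × 1,024 bytes = 21,130,035.2 bytes
1 MiB = 1,048,576 bytes
21,130,035.2 / 1,048,576 = 20.151 MiB

20.151 MiB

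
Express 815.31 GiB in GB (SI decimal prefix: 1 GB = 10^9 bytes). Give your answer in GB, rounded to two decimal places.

875.43 GB

815.31 GiB × 1,073,741,824 bytes/GiB = 875,432,446,525.44 bytes
1 GB = 1,000,000,000 bytes
875,432,446,525.44 / 1,000,000,000 = 875.43 GB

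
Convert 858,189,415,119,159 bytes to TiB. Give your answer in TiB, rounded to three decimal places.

858,189,415,119,159 bytes given.
1 TiB = 2^40 bytes = 1,099,511,627,776 bytes
858,189,415,119,159 / 1,099,511,627,776 = 780.519 TiB

780.519 TiB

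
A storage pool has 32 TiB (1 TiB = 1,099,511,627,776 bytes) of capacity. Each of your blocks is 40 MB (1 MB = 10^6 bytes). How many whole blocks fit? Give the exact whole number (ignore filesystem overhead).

Capacity: 32 TiB = 35,184,372,088,832 bytes
Per item: 40 MB = 40,000,000 bytes
⌊35,184,372,088,832 / 40,000,000⌋ = 879,609

879,609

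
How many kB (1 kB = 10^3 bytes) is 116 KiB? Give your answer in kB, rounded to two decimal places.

116 KiB = 116 × 2^10 bytes = 118,784 bytes
1 kB = 1,000 bytes
118,784 / 1,000 = 118.78 kB

118.78 kB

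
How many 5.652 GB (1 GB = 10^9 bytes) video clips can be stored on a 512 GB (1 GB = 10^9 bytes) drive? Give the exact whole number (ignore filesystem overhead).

90

Capacity: 512 GB = 512,000,000,000 bytes
Per item: 5.652 GB = 5,652,000,000 bytes
⌊512,000,000,000 / 5,652,000,000⌋ = 90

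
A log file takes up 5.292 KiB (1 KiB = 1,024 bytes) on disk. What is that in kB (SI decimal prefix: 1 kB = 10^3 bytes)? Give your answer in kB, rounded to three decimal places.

5.419 kB

5.292 KiB = 5.292 × 2^10 bytes = 5,419.008 bytes
1 kB = 1,000 bytes
5,419.008 / 1,000 = 5.419 kB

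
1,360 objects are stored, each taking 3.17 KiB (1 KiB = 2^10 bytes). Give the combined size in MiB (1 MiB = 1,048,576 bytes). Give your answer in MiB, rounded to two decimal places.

4.21 MiB

Total = 1,360 × 3.17 KiB = 4311.2 KiB
= 4311.2 × 1,024 bytes = 4,414,668.8 bytes
1 MiB = 1,048,576 bytes
4,414,668.8 / 1,048,576 = 4.21 MiB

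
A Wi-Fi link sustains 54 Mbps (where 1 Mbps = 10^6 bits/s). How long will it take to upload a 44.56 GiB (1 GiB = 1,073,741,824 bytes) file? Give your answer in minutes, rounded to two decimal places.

44.56 GiB = 47,845,935,677.44 bytes = 382,767,485,419.52 bits
54 Mbps = 54,000,000 bits/s
time = 382,767,485,419.52 / 54,000,000 = 7,088.287 s
7,088.287 s / 60 = 118.14 minutes

118.14 minutes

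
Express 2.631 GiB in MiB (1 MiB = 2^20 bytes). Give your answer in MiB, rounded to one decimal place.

2,694.1 MiB

2.631 GiB × 1,073,741,824 bytes/GiB = 2,825,014,738.944 bytes
1 MiB = 1,048,576 bytes
2,825,014,738.944 / 1,048,576 = 2,694.1 MiB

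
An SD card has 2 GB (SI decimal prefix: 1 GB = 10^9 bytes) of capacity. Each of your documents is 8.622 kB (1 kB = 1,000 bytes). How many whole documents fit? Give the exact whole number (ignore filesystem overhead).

231,964

Capacity: 2 GB = 2,000,000,000 bytes
Per item: 8.622 kB = 8,622 bytes
⌊2,000,000,000 / 8,622⌋ = 231,964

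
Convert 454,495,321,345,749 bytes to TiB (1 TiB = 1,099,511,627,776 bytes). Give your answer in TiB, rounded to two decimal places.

413.36 TiB

454,495,321,345,749 bytes given.
1 TiB = 1,099,511,627,776 bytes
454,495,321,345,749 / 1,099,511,627,776 = 413.36 TiB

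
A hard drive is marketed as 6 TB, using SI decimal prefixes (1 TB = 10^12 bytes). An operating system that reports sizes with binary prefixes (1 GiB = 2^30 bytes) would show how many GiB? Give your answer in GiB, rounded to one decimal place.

5,587.9 GiB

6 TB = 6 × 10^12 bytes = 6,000,000,000,000 bytes
1 GiB = 1,073,741,824 bytes
6,000,000,000,000 / 1,073,741,824 = 5,587.9 GiB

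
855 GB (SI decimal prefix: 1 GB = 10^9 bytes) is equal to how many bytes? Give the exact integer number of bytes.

855 × 1,000,000,000 = 855,000,000,000 bytes  (1 GB = 10^9 bytes)

855,000,000,000 bytes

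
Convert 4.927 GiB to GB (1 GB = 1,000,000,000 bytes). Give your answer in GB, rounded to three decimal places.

4.927 GiB × 1,073,741,824 bytes/GiB = 5,290,325,966.848 bytes
1 GB = 1,000,000,000 bytes
5,290,325,966.848 / 1,000,000,000 = 5.290 GB

5.290 GB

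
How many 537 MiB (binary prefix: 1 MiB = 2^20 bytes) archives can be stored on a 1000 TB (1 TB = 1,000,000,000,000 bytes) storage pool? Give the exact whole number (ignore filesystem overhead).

Capacity: 1000 TB = 1,000,000,000,000,000 bytes
Per item: 537 MiB = 563,085,312 bytes
⌊1,000,000,000,000,000 / 563,085,312⌋ = 1,775,929

1,775,929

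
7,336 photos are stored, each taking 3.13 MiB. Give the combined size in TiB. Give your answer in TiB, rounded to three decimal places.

Total = 7,336 × 3.13 MiB = 22961.68 MiB
= 22961.68 × 1,048,576 bytes = 24,077,066,567.68 bytes
1 TiB = 1,099,511,627,776 bytes
24,077,066,567.68 / 1,099,511,627,776 = 0.022 TiB

0.022 TiB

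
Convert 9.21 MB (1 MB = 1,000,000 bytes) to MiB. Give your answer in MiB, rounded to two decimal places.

8.78 MiB

9.21 MB = 9.21 × 10^6 bytes = 9,210,000 bytes
1 MiB = 2^20 bytes = 1,048,576 bytes
9,210,000 / 1,048,576 = 8.78 MiB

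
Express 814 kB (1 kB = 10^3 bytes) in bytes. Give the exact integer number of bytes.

814 × 1,000 = 814,000 bytes

814,000 bytes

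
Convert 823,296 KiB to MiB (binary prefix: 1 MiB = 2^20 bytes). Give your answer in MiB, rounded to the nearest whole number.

804 MiB

823,296 KiB = 823,296 × 2^10 bytes = 843,055,104 bytes
1 MiB = 2^20 bytes = 1,048,576 bytes
843,055,104 / 1,048,576 = 804 MiB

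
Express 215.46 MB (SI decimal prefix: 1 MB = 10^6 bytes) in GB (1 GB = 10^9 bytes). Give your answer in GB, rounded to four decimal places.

0.2155 GB

215.46 MB × 1,000,000 bytes/MB = 215,460,000 bytes
1 GB = 10^9 bytes = 1,000,000,000 bytes
215,460,000 / 1,000,000,000 = 0.2155 GB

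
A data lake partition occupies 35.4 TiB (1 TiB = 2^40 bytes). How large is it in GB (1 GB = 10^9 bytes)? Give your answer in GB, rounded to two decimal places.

35.4 TiB × 1,099,511,627,776 bytes/TiB = 38,922,711,623,270.4 bytes
1 GB = 1,000,000,000 bytes
38,922,711,623,270.4 / 1,000,000,000 = 38,922.71 GB

38,922.71 GB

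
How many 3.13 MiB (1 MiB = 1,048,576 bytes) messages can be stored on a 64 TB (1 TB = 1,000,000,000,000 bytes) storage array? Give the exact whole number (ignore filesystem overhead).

19,500,049

Capacity: 64 TB = 64,000,000,000,000 bytes
Per item: 3.13 MiB = 3,282,042.88 bytes
⌊64,000,000,000,000 / 3,282,042.88⌋ = 19,500,049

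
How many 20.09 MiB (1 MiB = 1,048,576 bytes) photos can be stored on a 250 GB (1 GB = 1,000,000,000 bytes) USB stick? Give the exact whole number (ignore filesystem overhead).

Capacity: 250 GB = 250,000,000,000 bytes
Per item: 20.09 MiB = 21,065,891.84 bytes
⌊250,000,000,000 / 21,065,891.84⌋ = 11,867

11,867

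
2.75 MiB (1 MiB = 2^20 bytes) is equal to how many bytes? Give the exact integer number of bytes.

2,883,584 bytes

2.75 × 1,048,576 = 2,883,584 bytes  (1 MiB = 2^20 bytes)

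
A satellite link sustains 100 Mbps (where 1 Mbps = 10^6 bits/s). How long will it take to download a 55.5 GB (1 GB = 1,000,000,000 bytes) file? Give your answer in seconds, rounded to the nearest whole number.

4,440 seconds

55.5 GB = 55,500,000,000 bytes = 444,000,000,000 bits
100 Mbps = 100,000,000 bits/s
time = 444,000,000,000 / 100,000,000 = 4,440 s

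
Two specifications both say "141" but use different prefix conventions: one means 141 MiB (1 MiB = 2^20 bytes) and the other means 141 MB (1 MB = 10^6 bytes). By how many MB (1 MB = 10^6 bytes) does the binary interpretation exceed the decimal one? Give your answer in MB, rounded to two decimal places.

6.85 MB

141 MiB = 141 × 1,048,576 = 147,849,216 bytes
141 MB = 141 × 1,000,000 = 141,000,000 bytes
difference = 6,849,216 bytes
6,849,216 / 1,000,000 = 6.85 MB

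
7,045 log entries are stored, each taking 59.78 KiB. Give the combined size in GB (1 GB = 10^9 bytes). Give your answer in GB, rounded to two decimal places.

0.43 GB

Total = 7,045 × 59.78 KiB = 421150.1 KiB
= 421150.1 × 1,024 bytes = 431,257,702.4 bytes
1 GB = 1,000,000,000 bytes
431,257,702.4 / 1,000,000,000 = 0.43 GB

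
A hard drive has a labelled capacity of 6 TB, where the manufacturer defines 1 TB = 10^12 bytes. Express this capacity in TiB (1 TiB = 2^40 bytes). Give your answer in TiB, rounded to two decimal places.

5.46 TiB

6 TB = 6 × 10^12 bytes = 6,000,000,000,000 bytes
1 TiB = 1,099,511,627,776 bytes
6,000,000,000,000 / 1,099,511,627,776 = 5.46 TiB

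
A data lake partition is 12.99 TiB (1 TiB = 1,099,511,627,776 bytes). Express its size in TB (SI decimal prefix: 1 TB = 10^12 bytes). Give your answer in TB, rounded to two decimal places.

14.28 TB

12.99 TiB × 1,099,511,627,776 bytes/TiB = 14,282,656,044,810.24 bytes
1 TB = 1,000,000,000,000 bytes
14,282,656,044,810.24 / 1,000,000,000,000 = 14.28 TB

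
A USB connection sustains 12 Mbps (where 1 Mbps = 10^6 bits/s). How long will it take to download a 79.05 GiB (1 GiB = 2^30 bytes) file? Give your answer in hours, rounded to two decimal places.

79.05 GiB = 84,879,291,187.2 bytes = 679,034,329,497.6 bits
12 Mbps = 12,000,000 bits/s
time = 679,034,329,497.6 / 12,000,000 = 56,586.1941 s
56,586.1941 s / 3600 = 15.72 hours

15.72 hours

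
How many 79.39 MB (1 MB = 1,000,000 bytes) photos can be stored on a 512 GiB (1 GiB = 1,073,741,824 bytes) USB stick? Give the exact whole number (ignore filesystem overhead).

Capacity: 512 GiB = 549,755,813,888 bytes
Per item: 79.39 MB = 79,390,000 bytes
⌊549,755,813,888 / 79,390,000⌋ = 6,924

6,924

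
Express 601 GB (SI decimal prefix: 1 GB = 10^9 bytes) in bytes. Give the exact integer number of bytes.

601 × 1,000,000,000 = 601,000,000,000 bytes

601,000,000,000 bytes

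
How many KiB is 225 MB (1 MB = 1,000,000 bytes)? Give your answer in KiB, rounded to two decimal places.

219,726.56 KiB

225 MB × 1,000,000 bytes/MB = 225,000,000 bytes
1 KiB = 2^10 bytes = 1,024 bytes
225,000,000 / 1,024 = 219,726.56 KiB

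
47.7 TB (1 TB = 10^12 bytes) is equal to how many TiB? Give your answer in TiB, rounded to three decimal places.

43.383 TiB

47.7 TB × 1,000,000,000,000 bytes/TB = 47,700,000,000,000 bytes
1 TiB = 1,099,511,627,776 bytes
47,700,000,000,000 / 1,099,511,627,776 = 43.383 TiB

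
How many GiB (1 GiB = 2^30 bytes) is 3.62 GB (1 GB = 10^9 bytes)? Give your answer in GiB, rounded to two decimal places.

3.37 GiB

3.62 GB = 3.62 × 10^9 bytes = 3,620,000,000 bytes
1 GiB = 1,073,741,824 bytes
3,620,000,000 / 1,073,741,824 = 3.37 GiB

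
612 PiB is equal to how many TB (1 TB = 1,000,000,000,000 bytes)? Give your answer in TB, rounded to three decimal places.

612 PiB × 1,125,899,906,842,624 bytes/PiB = 689,050,742,987,685,888 bytes
1 TB = 1,000,000,000,000 bytes
689,050,742,987,685,888 / 1,000,000,000,000 = 689,050.743 TB

689,050.743 TB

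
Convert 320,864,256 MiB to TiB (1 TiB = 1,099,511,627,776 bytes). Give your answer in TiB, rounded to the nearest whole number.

320,864,256 MiB = 320,864,256 × 2^20 bytes = 336,450,558,099,456 bytes
1 TiB = 1,099,511,627,776 bytes
336,450,558,099,456 / 1,099,511,627,776 = 306 TiB

306 TiB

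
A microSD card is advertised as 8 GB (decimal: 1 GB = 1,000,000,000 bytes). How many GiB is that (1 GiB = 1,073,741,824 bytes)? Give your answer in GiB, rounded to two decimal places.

8 GB × 1,000,000,000 bytes/GB = 8,000,000,000 bytes
1 GiB = 1,073,741,824 bytes
8,000,000,000 / 1,073,741,824 = 7.45 GiB

7.45 GiB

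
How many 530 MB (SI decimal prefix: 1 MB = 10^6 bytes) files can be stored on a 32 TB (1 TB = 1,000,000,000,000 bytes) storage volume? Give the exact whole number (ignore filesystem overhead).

60,377

Capacity: 32 TB = 32,000,000,000,000 bytes
Per item: 530 MB = 530,000,000 bytes
⌊32,000,000,000,000 / 530,000,000⌋ = 60,377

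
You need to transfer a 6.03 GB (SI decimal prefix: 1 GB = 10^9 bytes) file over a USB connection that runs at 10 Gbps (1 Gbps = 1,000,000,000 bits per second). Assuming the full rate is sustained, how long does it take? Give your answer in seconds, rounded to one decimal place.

6.03 GB = 6,030,000,000 bytes = 48,240,000,000 bits
10 Gbps = 10,000,000,000 bits/s
time = 48,240,000,000 / 10,000,000,000 = 4.8 s

4.8 seconds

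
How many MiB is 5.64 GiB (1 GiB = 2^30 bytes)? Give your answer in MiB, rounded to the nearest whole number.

5.64 GiB = 5.64 × 2^30 bytes = 6,055,903,887.36 bytes
1 MiB = 1,048,576 bytes
6,055,903,887.36 / 1,048,576 = 5,775 MiB

5,775 MiB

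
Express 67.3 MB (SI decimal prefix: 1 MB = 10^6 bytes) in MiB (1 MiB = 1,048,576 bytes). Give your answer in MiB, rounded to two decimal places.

67.3 MB = 67.3 × 10^6 bytes = 67,300,000 bytes
1 MiB = 1,048,576 bytes
67,300,000 / 1,048,576 = 64.18 MiB

64.18 MiB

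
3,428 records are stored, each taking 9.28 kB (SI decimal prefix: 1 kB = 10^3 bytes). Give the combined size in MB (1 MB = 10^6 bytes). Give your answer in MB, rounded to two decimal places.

31.81 MB

Total = 3,428 × 9.28 kB = 31811.84 kB
= 31811.84 × 1,000 bytes = 31,811,840 bytes
1 MB = 1,000,000 bytes
31,811,840 / 1,000,000 = 31.81 MB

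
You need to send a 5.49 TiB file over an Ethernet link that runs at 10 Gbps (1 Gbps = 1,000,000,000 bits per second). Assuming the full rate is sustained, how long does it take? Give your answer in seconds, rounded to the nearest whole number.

5.49 TiB = 6,036,318,836,490.24 bytes = 48,290,550,691,921.92 bits
10 Gbps = 10,000,000,000 bits/s
time = 48,290,550,691,921.92 / 10,000,000,000 = 4,829 s

4,829 seconds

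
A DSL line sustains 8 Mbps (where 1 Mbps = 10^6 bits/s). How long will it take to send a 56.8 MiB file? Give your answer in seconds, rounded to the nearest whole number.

60 seconds

56.8 MiB = 59,559,116.8 bytes = 476,472,934.4 bits
8 Mbps = 8,000,000 bits/s
time = 476,472,934.4 / 8,000,000 = 60 s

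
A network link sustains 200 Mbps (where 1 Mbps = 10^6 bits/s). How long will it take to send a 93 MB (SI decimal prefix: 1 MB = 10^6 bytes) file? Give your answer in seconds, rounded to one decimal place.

93 MB = 93,000,000 bytes = 744,000,000 bits
200 Mbps = 200,000,000 bits/s
time = 744,000,000 / 200,000,000 = 3.7 s

3.7 seconds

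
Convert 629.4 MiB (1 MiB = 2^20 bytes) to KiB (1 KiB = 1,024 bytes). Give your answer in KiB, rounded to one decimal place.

644,505.6 KiB

629.4 MiB = 629.4 × 2^20 bytes = 659,973,734.4 bytes
1 KiB = 1,024 bytes
659,973,734.4 / 1,024 = 644,505.6 KiB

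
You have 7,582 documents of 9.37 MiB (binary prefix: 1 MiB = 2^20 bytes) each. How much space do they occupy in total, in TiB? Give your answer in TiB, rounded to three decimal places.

0.068 TiB

Total = 7,582 × 9.37 MiB = 71043.34 MiB
= 71043.34 × 1,048,576 bytes = 74,494,341,283.84 bytes
1 TiB = 1,099,511,627,776 bytes
74,494,341,283.84 / 1,099,511,627,776 = 0.068 TiB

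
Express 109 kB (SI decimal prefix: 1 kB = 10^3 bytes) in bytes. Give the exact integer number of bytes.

109 × 1,000 = 109,000 bytes  (1 kB = 10^3 bytes)

109,000 bytes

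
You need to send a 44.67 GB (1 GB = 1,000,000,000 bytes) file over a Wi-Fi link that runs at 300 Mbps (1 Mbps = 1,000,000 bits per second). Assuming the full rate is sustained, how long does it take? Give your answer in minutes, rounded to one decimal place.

44.67 GB = 44,670,000,000 bytes = 357,360,000,000 bits
300 Mbps = 300,000,000 bits/s
time = 357,360,000,000 / 300,000,000 = 1,191.20 s
1,191.20 s / 60 = 19.9 minutes

19.9 minutes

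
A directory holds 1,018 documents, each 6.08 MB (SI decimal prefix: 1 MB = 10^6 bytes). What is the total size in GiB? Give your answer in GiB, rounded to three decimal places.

Total = 1,018 × 6.08 MB = 6189.44 MB
= 6189.44 × 1,000,000 bytes = 6,189,440,000 bytes
1 GiB = 1,073,741,824 bytes
6,189,440,000 / 1,073,741,824 = 5.764 GiB

5.764 GiB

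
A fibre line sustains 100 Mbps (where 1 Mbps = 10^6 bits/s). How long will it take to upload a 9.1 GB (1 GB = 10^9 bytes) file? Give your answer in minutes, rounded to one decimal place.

12.1 minutes

9.1 GB = 9,100,000,000 bytes = 72,800,000,000 bits
100 Mbps = 100,000,000 bits/s
time = 72,800,000,000 / 100,000,000 = 728.00 s
728.00 s / 60 = 12.1 minutes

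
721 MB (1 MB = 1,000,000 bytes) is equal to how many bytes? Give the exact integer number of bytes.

721 × 1,000,000 = 721,000,000 bytes  (1 MB = 10^6 bytes)

721,000,000 bytes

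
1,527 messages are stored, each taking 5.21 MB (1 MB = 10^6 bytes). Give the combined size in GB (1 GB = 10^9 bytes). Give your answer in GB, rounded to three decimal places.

7.956 GB

Total = 1,527 × 5.21 MB = 7955.67 MB
= 7955.67 × 1,000,000 bytes = 7,955,670,000 bytes
1 GB = 1,000,000,000 bytes
7,955,670,000 / 1,000,000,000 = 7.956 GB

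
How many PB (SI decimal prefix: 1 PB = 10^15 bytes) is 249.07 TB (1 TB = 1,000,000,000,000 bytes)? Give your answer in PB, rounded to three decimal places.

249.07 TB × 1,000,000,000,000 bytes/TB = 249,070,000,000,000 bytes
1 PB = 10^15 bytes = 1,000,000,000,000,000 bytes
249,070,000,000,000 / 1,000,000,000,000,000 = 0.249 PB

0.249 PB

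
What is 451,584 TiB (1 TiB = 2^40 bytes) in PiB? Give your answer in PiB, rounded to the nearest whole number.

451,584 TiB = 451,584 × 2^40 bytes = 496,521,858,917,597,184 bytes
1 PiB = 1,125,899,906,842,624 bytes
496,521,858,917,597,184 / 1,125,899,906,842,624 = 441 PiB

441 PiB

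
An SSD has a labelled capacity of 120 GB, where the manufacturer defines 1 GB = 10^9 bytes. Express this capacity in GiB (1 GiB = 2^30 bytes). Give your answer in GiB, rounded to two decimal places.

120 GB × 1,000,000,000 bytes/GB = 120,000,000,000 bytes
1 GiB = 2^30 bytes = 1,073,741,824 bytes
120,000,000,000 / 1,073,741,824 = 111.76 GiB

111.76 GiB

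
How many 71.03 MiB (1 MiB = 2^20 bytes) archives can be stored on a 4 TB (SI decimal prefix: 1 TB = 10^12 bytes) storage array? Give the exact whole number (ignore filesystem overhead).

53,705

Capacity: 4 TB = 4,000,000,000,000 bytes
Per item: 71.03 MiB = 74,480,353.28 bytes
⌊4,000,000,000,000 / 74,480,353.28⌋ = 53,705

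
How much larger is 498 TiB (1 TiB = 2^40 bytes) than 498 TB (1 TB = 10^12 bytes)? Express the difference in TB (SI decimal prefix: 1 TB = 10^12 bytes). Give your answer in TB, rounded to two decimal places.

49.56 TB

498 TiB = 498 × 1,099,511,627,776 = 547,556,790,632,448 bytes
498 TB = 498 × 1,000,000,000,000 = 498,000,000,000,000 bytes
difference = 49,556,790,632,448 bytes
49,556,790,632,448 / 1,000,000,000,000 = 49.56 TB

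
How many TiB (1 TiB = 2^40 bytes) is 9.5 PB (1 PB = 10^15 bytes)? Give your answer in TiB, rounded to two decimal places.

8,640.20 TiB

9.5 PB = 9.5 × 10^15 bytes = 9,500,000,000,000,000 bytes
1 TiB = 1,099,511,627,776 bytes
9,500,000,000,000,000 / 1,099,511,627,776 = 8,640.20 TiB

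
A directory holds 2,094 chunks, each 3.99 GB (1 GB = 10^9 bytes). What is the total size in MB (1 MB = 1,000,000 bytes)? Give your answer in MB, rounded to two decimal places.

8,355,060.00 MB

Total = 2,094 × 3.99 GB = 8355.06 GB
= 8355.06 × 1,000,000,000 bytes = 8,355,060,000,000 bytes
1 MB = 1,000,000 bytes
8,355,060,000,000 / 1,000,000 = 8,355,060.00 MB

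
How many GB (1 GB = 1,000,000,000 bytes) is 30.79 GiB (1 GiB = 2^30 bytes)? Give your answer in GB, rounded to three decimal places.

30.79 GiB = 30.79 × 2^30 bytes = 33,060,510,760.96 bytes
1 GB = 1,000,000,000 bytes
33,060,510,760.96 / 1,000,000,000 = 33.061 GB

33.061 GB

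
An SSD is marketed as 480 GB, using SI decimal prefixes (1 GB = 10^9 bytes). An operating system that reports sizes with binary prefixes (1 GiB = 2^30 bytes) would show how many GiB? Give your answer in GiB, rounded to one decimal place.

447.0 GiB

480 GB = 480 × 10^9 bytes = 480,000,000,000 bytes
1 GiB = 1,073,741,824 bytes
480,000,000,000 / 1,073,741,824 = 447.0 GiB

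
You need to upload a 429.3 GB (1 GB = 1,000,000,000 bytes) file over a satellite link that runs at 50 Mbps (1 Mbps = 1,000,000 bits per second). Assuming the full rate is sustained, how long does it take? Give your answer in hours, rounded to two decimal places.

429.3 GB = 429,300,000,000 bytes = 3,434,400,000,000 bits
50 Mbps = 50,000,000 bits/s
time = 3,434,400,000,000 / 50,000,000 = 68,688.0000 s
68,688.0000 s / 3600 = 19.08 hours

19.08 hours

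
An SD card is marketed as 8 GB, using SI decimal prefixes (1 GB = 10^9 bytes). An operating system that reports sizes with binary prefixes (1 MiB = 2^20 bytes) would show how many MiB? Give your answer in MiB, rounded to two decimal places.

8 GB × 1,000,000,000 bytes/GB = 8,000,000,000 bytes
1 MiB = 2^20 bytes = 1,048,576 bytes
8,000,000,000 / 1,048,576 = 7,629.39 MiB

7,629.39 MiB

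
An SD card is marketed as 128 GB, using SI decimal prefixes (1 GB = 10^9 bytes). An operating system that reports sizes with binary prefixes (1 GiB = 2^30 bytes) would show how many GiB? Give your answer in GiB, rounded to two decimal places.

119.21 GiB

128 GB × 1,000,000,000 bytes/GB = 128,000,000,000 bytes
1 GiB = 2^30 bytes = 1,073,741,824 bytes
128,000,000,000 / 1,073,741,824 = 119.21 GiB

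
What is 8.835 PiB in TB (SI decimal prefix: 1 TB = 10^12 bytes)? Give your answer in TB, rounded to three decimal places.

9,947.326 TB

8.835 PiB = 8.835 × 2^50 bytes = 9,947,325,676,954,583.04 bytes
1 TB = 1,000,000,000,000 bytes
9,947,325,676,954,583.04 / 1,000,000,000,000 = 9,947.326 TB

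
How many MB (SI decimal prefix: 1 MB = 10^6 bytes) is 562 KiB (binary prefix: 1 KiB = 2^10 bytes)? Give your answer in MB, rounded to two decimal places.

562 KiB × 1,024 bytes/KiB = 575,488 bytes
1 MB = 1,000,000 bytes
575,488 / 1,000,000 = 0.58 MB

0.58 MB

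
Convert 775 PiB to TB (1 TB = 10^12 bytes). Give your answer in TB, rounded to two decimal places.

872,572.43 TB

775 PiB × 1,125,899,906,842,624 bytes/PiB = 872,572,427,803,033,600 bytes
1 TB = 10^12 bytes = 1,000,000,000,000 bytes
872,572,427,803,033,600 / 1,000,000,000,000 = 872,572.43 TB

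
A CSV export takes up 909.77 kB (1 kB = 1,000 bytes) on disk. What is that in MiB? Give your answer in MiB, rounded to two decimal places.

0.87 MiB

909.77 kB = 909.77 × 10^3 bytes = 909,770 bytes
1 MiB = 2^20 bytes = 1,048,576 bytes
909,770 / 1,048,576 = 0.87 MiB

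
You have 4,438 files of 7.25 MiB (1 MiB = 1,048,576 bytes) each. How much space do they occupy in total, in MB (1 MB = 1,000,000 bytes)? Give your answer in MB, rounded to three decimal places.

Total = 4,438 × 7.25 MiB = 32175.5 MiB
= 32175.5 × 1,048,576 bytes = 33,738,457,088 bytes
1 MB = 1,000,000 bytes
33,738,457,088 / 1,000,000 = 33,738.457 MB

33,738.457 MB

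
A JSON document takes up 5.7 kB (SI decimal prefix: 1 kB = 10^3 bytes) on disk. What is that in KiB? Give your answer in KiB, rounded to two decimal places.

5.7 kB = 5.7 × 10^3 bytes = 5,700 bytes
1 KiB = 2^10 bytes = 1,024 bytes
5,700 / 1,024 = 5.57 KiB

5.57 KiB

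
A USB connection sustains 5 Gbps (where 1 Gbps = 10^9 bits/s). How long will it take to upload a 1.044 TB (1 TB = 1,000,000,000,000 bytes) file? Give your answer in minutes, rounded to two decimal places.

1.044 TB = 1,044,000,000,000 bytes = 8,352,000,000,000 bits
5 Gbps = 5,000,000,000 bits/s
time = 8,352,000,000,000 / 5,000,000,000 = 1,670.400 s
1,670.400 s / 60 = 27.84 minutes

27.84 minutes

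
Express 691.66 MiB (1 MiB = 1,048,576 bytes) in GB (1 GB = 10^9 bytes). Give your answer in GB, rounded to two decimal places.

0.73 GB

691.66 MiB × 1,048,576 bytes/MiB = 725,258,076.16 bytes
1 GB = 1,000,000,000 bytes
725,258,076.16 / 1,000,000,000 = 0.73 GB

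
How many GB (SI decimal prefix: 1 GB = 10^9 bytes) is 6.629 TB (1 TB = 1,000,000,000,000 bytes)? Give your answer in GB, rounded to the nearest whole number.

6,629 GB

6.629 TB = 6.629 × 10^12 bytes = 6,629,000,000,000 bytes
1 GB = 10^9 bytes = 1,000,000,000 bytes
6,629,000,000,000 / 1,000,000,000 = 6,629 GB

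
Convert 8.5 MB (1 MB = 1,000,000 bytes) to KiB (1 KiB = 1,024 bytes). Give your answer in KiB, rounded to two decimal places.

8,300.78 KiB

8.5 MB = 8.5 × 10^6 bytes = 8,500,000 bytes
1 KiB = 2^10 bytes = 1,024 bytes
8,500,000 / 1,024 = 8,300.78 KiB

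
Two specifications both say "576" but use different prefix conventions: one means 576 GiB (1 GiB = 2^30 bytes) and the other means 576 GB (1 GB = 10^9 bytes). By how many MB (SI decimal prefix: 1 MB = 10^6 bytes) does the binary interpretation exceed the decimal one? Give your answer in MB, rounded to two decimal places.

576 GiB = 576 × 1,073,741,824 = 618,475,290,624 bytes
576 GB = 576 × 1,000,000,000 = 576,000,000,000 bytes
difference = 42,475,290,624 bytes
42,475,290,624 / 1,000,000 = 42,475.29 MB

42,475.29 MB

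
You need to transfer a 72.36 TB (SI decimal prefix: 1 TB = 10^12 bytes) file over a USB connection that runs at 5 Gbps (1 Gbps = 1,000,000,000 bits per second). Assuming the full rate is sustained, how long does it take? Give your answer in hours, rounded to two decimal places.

32.16 hours

72.36 TB = 72,360,000,000,000 bytes = 578,880,000,000,000 bits
5 Gbps = 5,000,000,000 bits/s
time = 578,880,000,000,000 / 5,000,000,000 = 115,776.0000 s
115,776.0000 s / 3600 = 32.16 hours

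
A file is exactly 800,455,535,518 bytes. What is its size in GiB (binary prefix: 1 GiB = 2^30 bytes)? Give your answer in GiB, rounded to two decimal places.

745.48 GiB

800,455,535,518 bytes given.
1 GiB = 2^30 bytes = 1,073,741,824 bytes
800,455,535,518 / 1,073,741,824 = 745.48 GiB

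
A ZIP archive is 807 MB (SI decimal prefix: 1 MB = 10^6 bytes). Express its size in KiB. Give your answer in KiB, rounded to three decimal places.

788,085.938 KiB

807 MB = 807 × 10^6 bytes = 807,000,000 bytes
1 KiB = 1,024 bytes
807,000,000 / 1,024 = 788,085.938 KiB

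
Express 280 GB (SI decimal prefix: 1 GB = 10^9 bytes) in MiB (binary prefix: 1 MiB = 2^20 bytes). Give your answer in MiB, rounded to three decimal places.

267,028.809 MiB

280 GB = 280 × 10^9 bytes = 280,000,000,000 bytes
1 MiB = 2^20 bytes = 1,048,576 bytes
280,000,000,000 / 1,048,576 = 267,028.809 MiB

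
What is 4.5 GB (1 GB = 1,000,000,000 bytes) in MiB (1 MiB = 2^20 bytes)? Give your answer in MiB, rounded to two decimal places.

4.5 GB × 1,000,000,000 bytes/GB = 4,500,000,000 bytes
1 MiB = 1,048,576 bytes
4,500,000,000 / 1,048,576 = 4,291.53 MiB

4,291.53 MiB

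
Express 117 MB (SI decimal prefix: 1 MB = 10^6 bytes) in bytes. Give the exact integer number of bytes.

117 × 1,000,000 = 117,000,000 bytes  (1 MB = 10^6 bytes)

117,000,000 bytes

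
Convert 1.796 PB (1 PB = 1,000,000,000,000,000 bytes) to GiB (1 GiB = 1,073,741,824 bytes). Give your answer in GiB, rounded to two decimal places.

1.796 PB = 1.796 × 10^15 bytes = 1,796,000,000,000,000 bytes
1 GiB = 1,073,741,824 bytes
1,796,000,000,000,000 / 1,073,741,824 = 1,672,655.34 GiB

1,672,655.34 GiB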